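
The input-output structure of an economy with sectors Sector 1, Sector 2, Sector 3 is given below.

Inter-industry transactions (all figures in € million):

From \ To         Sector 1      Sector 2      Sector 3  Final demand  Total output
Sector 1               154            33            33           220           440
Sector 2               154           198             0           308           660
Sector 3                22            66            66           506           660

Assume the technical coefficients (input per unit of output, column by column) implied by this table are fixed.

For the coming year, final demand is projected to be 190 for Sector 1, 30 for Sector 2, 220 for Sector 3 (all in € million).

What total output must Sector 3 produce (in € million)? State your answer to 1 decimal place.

x_3 = 285.9

Technical coefficients a_ij = z_ij / X_j:
  a_11 = 154/440 = 0.35, a_21 = 154/440 = 0.35, a_31 = 22/440 = 0.05
  a_12 = 33/660 = 0.05, a_22 = 198/660 = 0.30, a_32 = 66/660 = 0.10
  a_13 = 33/660 = 0.05, a_23 = 0/660 = 0.00, a_33 = 66/660 = 0.10
I − A =
  [   0.65    -0.05    -0.05]
  [  -0.35     0.70     0.00]
  [  -0.05    -0.10     0.90]
Cofactors of I−A, C_ij = (−1)^(i+j)·(minor ij) (rows/columns in the sector order above):
  C_11 = (0.70)(0.90) − (0.00)(-0.10) = 0.6300
  C_12 = −[(-0.35)(0.90) − (0.00)(-0.05)] = 0.3150
  C_13 = (-0.35)(-0.10) − (0.70)(-0.05) = 0.0700
  C_21 = −[(-0.05)(0.90) − (-0.05)(-0.10)] = 0.0500
  C_22 = (0.65)(0.90) − (-0.05)(-0.05) = 0.5825
  C_23 = −[(0.65)(-0.10) − (-0.05)(-0.05)] = 0.0675
  C_31 = (-0.05)(0.00) − (-0.05)(0.70) = 0.0350
  C_32 = −[(0.65)(0.00) − (-0.05)(-0.35)] = 0.0175
  C_33 = (0.65)(0.70) − (-0.05)(-0.35) = 0.4375
det(I−A) = Σ_j (I−A)_1j·C_1j = (0.65)(0.6300) + (-0.05)(0.3150) + (-0.05)(0.0700) = 0.39025
adj(I−A) = Cᵀ =
  [ 0.6300   0.0500   0.0350]
  [ 0.3150   0.5825   0.0175]
  [ 0.0700   0.0675   0.4375]
(I − A)⁻¹ = adj(I−A) / det(I−A) ≈
  [   1.6143     0.1281     0.0897]
  [   0.8072     1.4926     0.0448]
  [   0.1794     0.1730     1.1211]
x = (I − A)⁻¹ d = adj(I−A)·d / det(I−A), with det(I−A) = 0.39025:
  x_1 = (0.6300·190 + 0.0500·30 + 0.0350·220) / 0.39025 = 128.90 / 0.39025 ≈ 330.3
  x_2 = (0.3150·190 + 0.5825·30 + 0.0175·220) / 0.39025 = 81.175 / 0.39025 ≈ 208.0
  x_3 = (0.0700·190 + 0.0675·30 + 0.4375·220) / 0.39025 = 111.575 / 0.39025 ≈ 285.9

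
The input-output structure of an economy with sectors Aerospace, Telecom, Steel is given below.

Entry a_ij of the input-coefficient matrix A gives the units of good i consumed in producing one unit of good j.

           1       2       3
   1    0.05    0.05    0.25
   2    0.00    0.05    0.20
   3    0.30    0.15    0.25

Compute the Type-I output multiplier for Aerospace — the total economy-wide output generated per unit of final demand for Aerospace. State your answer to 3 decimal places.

m_1 = 1.790

I − A =
  [   0.95    -0.05    -0.25]
  [   0.00     0.95    -0.20]
  [  -0.30    -0.15     0.75]
Cofactors of I−A, C_ij = (−1)^(i+j)·(minor ij) (rows/columns in the sector order above):
  C_11 = (0.95)(0.75) − (-0.20)(-0.15) = 0.6825
  C_12 = −[(0.00)(0.75) − (-0.20)(-0.30)] = 0.0600
  C_13 = (0.00)(-0.15) − (0.95)(-0.30) = 0.2850
  C_21 = −[(-0.05)(0.75) − (-0.25)(-0.15)] = 0.0750
  C_22 = (0.95)(0.75) − (-0.25)(-0.30) = 0.6375
  C_23 = −[(0.95)(-0.15) − (-0.05)(-0.30)] = 0.1575
  C_31 = (-0.05)(-0.20) − (-0.25)(0.95) = 0.2475
  C_32 = −[(0.95)(-0.20) − (-0.25)(0.00)] = 0.1900
  C_33 = (0.95)(0.95) − (-0.05)(0.00) = 0.9025
det(I−A) = Σ_j (I−A)_1j·C_1j = (0.95)(0.6825) + (-0.05)(0.0600) + (-0.25)(0.2850) = 0.574125
adj(I−A) = Cᵀ =
  [ 0.6825   0.0750   0.2475]
  [ 0.0600   0.6375   0.1900]
  [ 0.2850   0.1575   0.9025]
(I − A)⁻¹ = adj(I−A) / det(I−A) ≈
  [   1.1888     0.1306     0.4311]
  [   0.1045     1.1104     0.3309]
  [   0.4964     0.2743     1.5720]
The output multiplier for sector j is the column-j sum of the Leontief inverse (I − A)⁻¹ = adj(I−A) / det(I−A).
Column 1 of adj(I−A): (0.6825, 0.0600, 0.2850); det(I−A) = 0.574125.
m_1 = (0.6825 + 0.0600 + 0.2850) / 0.574125 = 1.0275 / 0.574125 ≈ 1.790.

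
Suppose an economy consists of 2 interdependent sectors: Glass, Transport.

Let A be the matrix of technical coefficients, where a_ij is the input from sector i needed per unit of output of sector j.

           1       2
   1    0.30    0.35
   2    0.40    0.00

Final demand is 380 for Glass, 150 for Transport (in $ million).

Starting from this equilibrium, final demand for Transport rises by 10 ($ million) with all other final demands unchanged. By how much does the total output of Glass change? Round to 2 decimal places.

Δx_1 = 6.25

I − A =
  [   0.70    -0.35]
  [  -0.40     1.00]
det(I−A) = (0.70)(1.00) − (-0.35)(-0.40) = 0.5600
adj(I−A) = [[1.00, 0.35], [0.40, 0.70]]
(I − A)⁻¹ = adj(I−A) / det(I−A) ≈
  [   1.7857     0.6250]
  [   0.7143     1.2500]
Δx = (I − A)⁻¹ Δd with Δd having +10 in the Transport component and 0 elsewhere.
So Δx_1 = L_12 · (+10), where L_12 = adj(I−A)_12 / det(I−A) = 0.35 / 0.5600.
Δx_1 = 0.35 × (+10) / 0.5600 = 3.50 / 0.5600 = 6.25.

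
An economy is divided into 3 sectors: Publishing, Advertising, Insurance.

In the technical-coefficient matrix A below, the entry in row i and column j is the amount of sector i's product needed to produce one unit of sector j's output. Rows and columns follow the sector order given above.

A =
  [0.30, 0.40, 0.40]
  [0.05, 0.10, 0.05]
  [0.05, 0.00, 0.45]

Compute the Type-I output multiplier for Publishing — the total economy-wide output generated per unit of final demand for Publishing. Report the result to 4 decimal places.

m_P = 1.8009

I − A =
  [   0.70    -0.40    -0.40]
  [  -0.05     0.90    -0.05]
  [  -0.05     0.00     0.55]
Cofactors of I−A, C_ij = (−1)^(i+j)·(minor ij) (rows/columns in the sector order above):
  C_11 = (0.90)(0.55) − (-0.05)(0.00) = 0.4950
  C_12 = −[(-0.05)(0.55) − (-0.05)(-0.05)] = 0.0300
  C_13 = (-0.05)(0.00) − (0.90)(-0.05) = 0.0450
  C_21 = −[(-0.40)(0.55) − (-0.40)(0.00)] = 0.2200
  C_22 = (0.70)(0.55) − (-0.40)(-0.05) = 0.3650
  C_23 = −[(0.70)(0.00) − (-0.40)(-0.05)] = 0.0200
  C_31 = (-0.40)(-0.05) − (-0.40)(0.90) = 0.3800
  C_32 = −[(0.70)(-0.05) − (-0.40)(-0.05)] = 0.0550
  C_33 = (0.70)(0.90) − (-0.40)(-0.05) = 0.6100
det(I−A) = Σ_j (I−A)_1j·C_1j = (0.70)(0.4950) + (-0.40)(0.0300) + (-0.40)(0.0450) = 0.3165
adj(I−A) = Cᵀ =
  [ 0.4950   0.2200   0.3800]
  [ 0.0300   0.3650   0.0550]
  [ 0.0450   0.0200   0.6100]
(I − A)⁻¹ = adj(I−A) / det(I−A) ≈
  [   1.56398     0.69510     1.20063]
  [   0.09479     1.15324     0.17378]
  [   0.14218     0.06319     1.92733]
The output multiplier for sector j is the column-j sum of the Leontief inverse (I − A)⁻¹ = adj(I−A) / det(I−A).
Column P of adj(I−A): (0.4950, 0.0300, 0.0450); det(I−A) = 0.3165.
m_P = (0.4950 + 0.0300 + 0.0450) / 0.3165 = 0.57 / 0.3165 ≈ 1.8009.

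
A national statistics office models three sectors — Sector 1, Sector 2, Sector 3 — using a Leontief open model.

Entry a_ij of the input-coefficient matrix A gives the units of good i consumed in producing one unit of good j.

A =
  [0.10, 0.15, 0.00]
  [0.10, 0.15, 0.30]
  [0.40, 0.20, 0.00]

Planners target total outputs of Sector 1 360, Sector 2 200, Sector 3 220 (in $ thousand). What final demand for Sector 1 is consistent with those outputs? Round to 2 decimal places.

I − A =
  [   0.90    -0.15     0.00]
  [  -0.10     0.85    -0.30]
  [  -0.40    -0.20     1.00]
d = (I − A) x:
  d_1 = (+0.90)·360 + (-0.15)·200 + (+0.00)·220 = 294.00
  d_2 = (-0.10)·360 + (+0.85)·200 + (-0.30)·220 = 68.00
  d_3 = (-0.40)·360 + (-0.20)·200 + (+1.00)·220 = 36.00

d_1 = 294.00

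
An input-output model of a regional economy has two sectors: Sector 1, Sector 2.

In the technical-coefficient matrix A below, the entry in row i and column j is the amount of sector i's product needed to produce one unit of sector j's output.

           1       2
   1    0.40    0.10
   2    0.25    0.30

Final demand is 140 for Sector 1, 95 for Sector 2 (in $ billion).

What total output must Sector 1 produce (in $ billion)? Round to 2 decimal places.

I − A =
  [   0.60    -0.10]
  [  -0.25     0.70]
det(I−A) = (0.60)(0.70) − (-0.10)(-0.25) = 0.3950
adj(I−A) = [[0.70, 0.10], [0.25, 0.60]]
(I − A)⁻¹ = adj(I−A) / det(I−A) ≈
  [   1.7722     0.2532]
  [   0.6329     1.5190]
x = (I − A)⁻¹ d = adj(I−A)·d / det(I−A), with det(I−A) = 0.3950:
  x_1 = (0.70·140 + 0.10·95) / 0.3950 = 107.50 / 0.3950 ≈ 272.15
  x_2 = (0.25·140 + 0.60·95) / 0.3950 = 92.00 / 0.3950 ≈ 232.91

x_1 = 272.15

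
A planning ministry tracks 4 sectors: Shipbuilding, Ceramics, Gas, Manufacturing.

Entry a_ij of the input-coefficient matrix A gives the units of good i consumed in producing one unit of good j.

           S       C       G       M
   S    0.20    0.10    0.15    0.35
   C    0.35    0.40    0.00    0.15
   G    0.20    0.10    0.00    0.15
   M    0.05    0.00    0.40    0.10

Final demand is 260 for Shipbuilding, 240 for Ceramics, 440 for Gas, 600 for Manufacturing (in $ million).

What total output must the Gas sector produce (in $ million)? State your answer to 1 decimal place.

I − A =
  [   0.80    -0.10    -0.15    -0.35]
  [  -0.35     0.60     0.00    -0.15]
  [  -0.20    -0.10     1.00    -0.15]
  [  -0.05     0.00    -0.40     0.90]
Compute the cofactors C_ij = (−1)^(i+j)·(3×3 minor ij) of I−A; the adjugate is their transpose:
adj(I−A) = Cᵀ =
  [ 0.498000   0.111500   0.171000   0.240750]
  [ 0.313500   0.598375   0.145375   0.245875]
  [ 0.144750   0.089000   0.389250   0.136000]
  [ 0.092000   0.045750   0.182500   0.421750]
det(I−A) = Σ_j (I−A)_1j·C_1j = (0.80)(0.498000) + (-0.10)(0.313500) + (-0.15)(0.144750) + (-0.35)(0.092000) = 0.3131375
(I − A)⁻¹ = adj(I−A) / det(I−A) ≈
  [   1.5904     0.3561     0.5461     0.7688]
  [   1.0012     1.9109     0.4643     0.7852]
  [   0.4623     0.2842     1.2431     0.4343]
  [   0.2938     0.1461     0.5828     1.3469]
x = (I − A)⁻¹ d = adj(I−A)·d / det(I−A), with det(I−A) = 0.3131375:
  x_S = (0.498000·260 + 0.111500·240 + 0.171000·440 + 0.240750·600) / 0.3131375 = 375.93 / 0.3131375 ≈ 1200.5
  x_C = (0.313500·260 + 0.598375·240 + 0.145375·440 + 0.245875·600) / 0.3131375 = 436.61 / 0.3131375 ≈ 1394.3
  x_G = (0.144750·260 + 0.089000·240 + 0.389250·440 + 0.136000·600) / 0.3131375 = 311.865 / 0.3131375 ≈ 995.9
  x_M = (0.092000·260 + 0.045750·240 + 0.182500·440 + 0.421750·600) / 0.3131375 = 368.25 / 0.3131375 ≈ 1176.0

x_G = 995.9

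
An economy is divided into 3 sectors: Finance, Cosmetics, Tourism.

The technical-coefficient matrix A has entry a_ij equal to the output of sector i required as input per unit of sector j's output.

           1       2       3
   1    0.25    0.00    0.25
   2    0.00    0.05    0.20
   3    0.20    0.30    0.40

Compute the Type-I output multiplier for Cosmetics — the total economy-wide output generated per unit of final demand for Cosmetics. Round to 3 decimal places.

I − A =
  [   0.75     0.00    -0.25]
  [   0.00     0.95    -0.20]
  [  -0.20    -0.30     0.60]
Cofactors of I−A, C_ij = (−1)^(i+j)·(minor ij) (rows/columns in the sector order above):
  C_11 = (0.95)(0.60) − (-0.20)(-0.30) = 0.5100
  C_12 = −[(0.00)(0.60) − (-0.20)(-0.20)] = 0.0400
  C_13 = (0.00)(-0.30) − (0.95)(-0.20) = 0.1900
  C_21 = −[(0.00)(0.60) − (-0.25)(-0.30)] = 0.0750
  C_22 = (0.75)(0.60) − (-0.25)(-0.20) = 0.4000
  C_23 = −[(0.75)(-0.30) − (0.00)(-0.20)] = 0.2250
  C_31 = (0.00)(-0.20) − (-0.25)(0.95) = 0.2375
  C_32 = −[(0.75)(-0.20) − (-0.25)(0.00)] = 0.1500
  C_33 = (0.75)(0.95) − (0.00)(0.00) = 0.7125
det(I−A) = Σ_j (I−A)_1j·C_1j = (0.75)(0.5100) + (0.00)(0.0400) + (-0.25)(0.1900) = 0.3350
adj(I−A) = Cᵀ =
  [ 0.5100   0.0750   0.2375]
  [ 0.0400   0.4000   0.1500]
  [ 0.1900   0.2250   0.7125]
(I − A)⁻¹ = adj(I−A) / det(I−A) ≈
  [   1.5224     0.2239     0.7090]
  [   0.1194     1.1940     0.4478]
  [   0.5672     0.6716     2.1269]
The output multiplier for sector j is the column-j sum of the Leontief inverse (I − A)⁻¹ = adj(I−A) / det(I−A).
Column 2 of adj(I−A): (0.0750, 0.4000, 0.2250); det(I−A) = 0.3350.
m_2 = (0.0750 + 0.4000 + 0.2250) / 0.3350 = 0.70 / 0.3350 ≈ 2.090.

m_2 = 2.090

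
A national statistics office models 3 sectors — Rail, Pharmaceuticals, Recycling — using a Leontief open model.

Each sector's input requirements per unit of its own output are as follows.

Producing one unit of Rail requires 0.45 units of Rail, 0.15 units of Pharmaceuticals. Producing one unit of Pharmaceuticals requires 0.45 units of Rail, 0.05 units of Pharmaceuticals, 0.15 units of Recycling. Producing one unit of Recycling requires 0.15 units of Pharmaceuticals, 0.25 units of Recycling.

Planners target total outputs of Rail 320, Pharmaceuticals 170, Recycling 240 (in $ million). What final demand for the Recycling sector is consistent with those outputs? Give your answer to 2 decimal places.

I − A =
  [   0.55    -0.45     0.00]
  [  -0.15     0.95    -0.15]
  [   0.00    -0.15     0.75]
d = (I − A) x:
  d_1 = (+0.55)·320 + (-0.45)·170 + (+0.00)·240 = 99.50
  d_2 = (-0.15)·320 + (+0.95)·170 + (-0.15)·240 = 77.50
  d_3 = (+0.00)·320 + (-0.15)·170 + (+0.75)·240 = 154.50

d_3 = 154.50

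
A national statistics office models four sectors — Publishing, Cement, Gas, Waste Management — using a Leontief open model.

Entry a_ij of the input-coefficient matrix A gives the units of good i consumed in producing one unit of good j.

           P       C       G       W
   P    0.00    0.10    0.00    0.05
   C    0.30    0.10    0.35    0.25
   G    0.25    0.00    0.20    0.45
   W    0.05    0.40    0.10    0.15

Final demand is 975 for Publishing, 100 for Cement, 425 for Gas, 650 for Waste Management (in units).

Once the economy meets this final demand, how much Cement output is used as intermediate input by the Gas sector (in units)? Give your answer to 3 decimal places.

I − A =
  [   1.00    -0.10     0.00    -0.05]
  [  -0.30     0.90    -0.35    -0.25]
  [  -0.25     0.00     0.80    -0.45]
  [  -0.05    -0.40    -0.10     0.85]
Compute the cofactors C_ij = (−1)^(i+j)·(3×3 minor ij) of I−A; the adjugate is their transpose:
adj(I−A) = Cᵀ =
  [ 0.428500   0.079500   0.043750   0.071750]
  [ 0.289000   0.631750   0.323125   0.373875]
  [ 0.240500   0.208500   0.630000   0.409000]
  [ 0.189500   0.326500   0.228750   0.687250]
det(I−A) = Σ_j (I−A)_1j·C_1j = (1.00)(0.428500) + (-0.10)(0.289000) + (0.00)(0.240500) + (-0.05)(0.189500) = 0.390125
(I − A)⁻¹ = adj(I−A) / det(I−A) ≈
  [   1.0984     0.2038     0.1121     0.1839]
  [   0.7408     1.6194     0.8283     0.9583]
  [   0.6165     0.5344     1.6149     1.0484]
  [   0.4857     0.8369     0.5864     1.7616]
First solve x = (I − A)⁻¹ d = adj(I−A)·d / det(I−A); in particular x_G = (0.240500·975 + 0.208500·100 + 0.630000·425 + 0.409000·650) / 0.390125 = 788.9375 / 0.390125 ≈ 2022.26850.
Intermediate flow from C to G: z_CG = a_CG · x_G = 0.35 × 788.9375 / 0.390125 = 276.128125 / 0.390125 ≈ 707.794.

z_CG = 707.794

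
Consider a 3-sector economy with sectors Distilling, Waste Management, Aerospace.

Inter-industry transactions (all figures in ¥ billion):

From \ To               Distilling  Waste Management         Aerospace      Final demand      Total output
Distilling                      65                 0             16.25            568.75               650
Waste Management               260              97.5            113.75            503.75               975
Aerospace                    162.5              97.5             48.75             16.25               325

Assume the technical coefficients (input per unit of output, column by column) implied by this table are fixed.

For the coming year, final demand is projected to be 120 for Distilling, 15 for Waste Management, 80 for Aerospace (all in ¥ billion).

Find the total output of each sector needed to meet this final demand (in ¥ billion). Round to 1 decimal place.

Technical coefficients a_ij = z_ij / X_j:
  a_DD = 65/650 = 0.10, a_WD = 260/650 = 0.40, a_AD = 162.5/650 = 0.25
  a_DW = 0/975 = 0.00, a_WW = 97.5/975 = 0.10, a_AW = 97.5/975 = 0.10
  a_DA = 16.25/325 = 0.05, a_WA = 113.75/325 = 0.35, a_AA = 48.75/325 = 0.15
I − A =
  [   0.90     0.00    -0.05]
  [  -0.40     0.90    -0.35]
  [  -0.25    -0.10     0.85]
Cofactors of I−A, C_ij = (−1)^(i+j)·(minor ij) (rows/columns in the sector order above):
  C_11 = (0.90)(0.85) − (-0.35)(-0.10) = 0.7300
  C_12 = −[(-0.40)(0.85) − (-0.35)(-0.25)] = 0.4275
  C_13 = (-0.40)(-0.10) − (0.90)(-0.25) = 0.2650
  C_21 = −[(0.00)(0.85) − (-0.05)(-0.10)] = 0.0050
  C_22 = (0.90)(0.85) − (-0.05)(-0.25) = 0.7525
  C_23 = −[(0.90)(-0.10) − (0.00)(-0.25)] = 0.0900
  C_31 = (0.00)(-0.35) − (-0.05)(0.90) = 0.0450
  C_32 = −[(0.90)(-0.35) − (-0.05)(-0.40)] = 0.3350
  C_33 = (0.90)(0.90) − (0.00)(-0.40) = 0.8100
det(I−A) = Σ_j (I−A)_1j·C_1j = (0.90)(0.7300) + (0.00)(0.4275) + (-0.05)(0.2650) = 0.64375
adj(I−A) = Cᵀ =
  [ 0.7300   0.0050   0.0450]
  [ 0.4275   0.7525   0.3350]
  [ 0.2650   0.0900   0.8100]
(I − A)⁻¹ = adj(I−A) / det(I−A) ≈
  [   1.1340     0.0078     0.0699]
  [   0.6641     1.1689     0.5204]
  [   0.4117     0.1398     1.2583]
x = (I − A)⁻¹ d = adj(I−A)·d / det(I−A), with det(I−A) = 0.64375:
  x_D = (0.7300·120 + 0.0050·15 + 0.0450·80) / 0.64375 = 91.275 / 0.64375 ≈ 141.8
  x_W = (0.4275·120 + 0.7525·15 + 0.3350·80) / 0.64375 = 89.3875 / 0.64375 ≈ 138.9
  x_A = (0.2650·120 + 0.0900·15 + 0.8100·80) / 0.64375 = 97.95 / 0.64375 ≈ 152.2

x_D = 141.8, x_W = 138.9, x_A = 152.2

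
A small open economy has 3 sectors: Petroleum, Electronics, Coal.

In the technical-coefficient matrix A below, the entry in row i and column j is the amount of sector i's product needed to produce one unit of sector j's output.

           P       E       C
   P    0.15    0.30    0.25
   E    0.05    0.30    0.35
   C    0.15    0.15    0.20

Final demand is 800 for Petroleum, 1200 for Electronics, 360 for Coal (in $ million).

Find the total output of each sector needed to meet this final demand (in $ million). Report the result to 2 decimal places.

I − A =
  [   0.85    -0.30    -0.25]
  [  -0.05     0.70    -0.35]
  [  -0.15    -0.15     0.80]
Cofactors of I−A, C_ij = (−1)^(i+j)·(minor ij) (rows/columns in the sector order above):
  C_11 = (0.70)(0.80) − (-0.35)(-0.15) = 0.5075
  C_12 = −[(-0.05)(0.80) − (-0.35)(-0.15)] = 0.0925
  C_13 = (-0.05)(-0.15) − (0.70)(-0.15) = 0.1125
  C_21 = −[(-0.30)(0.80) − (-0.25)(-0.15)] = 0.2775
  C_22 = (0.85)(0.80) − (-0.25)(-0.15) = 0.6425
  C_23 = −[(0.85)(-0.15) − (-0.30)(-0.15)] = 0.1725
  C_31 = (-0.30)(-0.35) − (-0.25)(0.70) = 0.2800
  C_32 = −[(0.85)(-0.35) − (-0.25)(-0.05)] = 0.3100
  C_33 = (0.85)(0.70) − (-0.30)(-0.05) = 0.5800
det(I−A) = Σ_j (I−A)_1j·C_1j = (0.85)(0.5075) + (-0.30)(0.0925) + (-0.25)(0.1125) = 0.3755
adj(I−A) = Cᵀ =
  [ 0.5075   0.2775   0.2800]
  [ 0.0925   0.6425   0.3100]
  [ 0.1125   0.1725   0.5800]
(I − A)⁻¹ = adj(I−A) / det(I−A) ≈
  [   1.3515     0.7390     0.7457]
  [   0.2463     1.7111     0.8256]
  [   0.2996     0.4594     1.5446]
x = (I − A)⁻¹ d = adj(I−A)·d / det(I−A), with det(I−A) = 0.3755:
  x_P = (0.5075·800 + 0.2775·1200 + 0.2800·360) / 0.3755 = 839.80 / 0.3755 ≈ 2236.48
  x_E = (0.0925·800 + 0.6425·1200 + 0.3100·360) / 0.3755 = 956.60 / 0.3755 ≈ 2547.54
  x_C = (0.1125·800 + 0.1725·1200 + 0.5800·360) / 0.3755 = 505.80 / 0.3755 ≈ 1347.00

x_P = 2236.48, x_E = 2547.54, x_C = 1347.00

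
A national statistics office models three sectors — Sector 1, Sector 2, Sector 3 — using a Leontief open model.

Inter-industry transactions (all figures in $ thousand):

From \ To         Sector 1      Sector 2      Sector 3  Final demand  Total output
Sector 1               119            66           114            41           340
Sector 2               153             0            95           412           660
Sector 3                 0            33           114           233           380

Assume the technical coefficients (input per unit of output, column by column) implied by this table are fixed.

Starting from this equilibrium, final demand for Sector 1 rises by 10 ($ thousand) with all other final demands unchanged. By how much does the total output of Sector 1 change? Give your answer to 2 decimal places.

Technical coefficients a_ij = z_ij / X_j:
  a_11 = 119/340 = 0.35, a_21 = 153/340 = 0.45, a_31 = 0/340 = 0.00
  a_12 = 66/660 = 0.10, a_22 = 0/660 = 0.00, a_32 = 33/660 = 0.05
  a_13 = 114/380 = 0.30, a_23 = 95/380 = 0.25, a_33 = 114/380 = 0.30
I − A =
  [   0.65    -0.10    -0.30]
  [  -0.45     1.00    -0.25]
  [   0.00    -0.05     0.70]
Cofactors of I−A, C_ij = (−1)^(i+j)·(minor ij) (rows/columns in the sector order above):
  C_11 = (1.00)(0.70) − (-0.25)(-0.05) = 0.6875
  C_12 = −[(-0.45)(0.70) − (-0.25)(0.00)] = 0.3150
  C_13 = (-0.45)(-0.05) − (1.00)(0.00) = 0.0225
  C_21 = −[(-0.10)(0.70) − (-0.30)(-0.05)] = 0.0850
  C_22 = (0.65)(0.70) − (-0.30)(0.00) = 0.4550
  C_23 = −[(0.65)(-0.05) − (-0.10)(0.00)] = 0.0325
  C_31 = (-0.10)(-0.25) − (-0.30)(1.00) = 0.3250
  C_32 = −[(0.65)(-0.25) − (-0.30)(-0.45)] = 0.2975
  C_33 = (0.65)(1.00) − (-0.10)(-0.45) = 0.6050
det(I−A) = Σ_j (I−A)_1j·C_1j = (0.65)(0.6875) + (-0.10)(0.3150) + (-0.30)(0.0225) = 0.408625
adj(I−A) = Cᵀ =
  [ 0.6875   0.0850   0.3250]
  [ 0.3150   0.4550   0.2975]
  [ 0.0225   0.0325   0.6050]
(I − A)⁻¹ = adj(I−A) / det(I−A) ≈
  [   1.6825     0.2080     0.7954]
  [   0.7709     1.1135     0.7281]
  [   0.0551     0.0795     1.4806]
Δx = (I − A)⁻¹ Δd with Δd having +10 in the Sector 1 component and 0 elsewhere.
So Δx_1 = L_11 · (+10), where L_11 = adj(I−A)_11 / det(I−A) = 0.6875 / 0.408625.
Δx_1 = 0.6875 × (+10) / 0.408625 = 6.875 / 0.408625 ≈ 16.82.

Δx_1 = 16.82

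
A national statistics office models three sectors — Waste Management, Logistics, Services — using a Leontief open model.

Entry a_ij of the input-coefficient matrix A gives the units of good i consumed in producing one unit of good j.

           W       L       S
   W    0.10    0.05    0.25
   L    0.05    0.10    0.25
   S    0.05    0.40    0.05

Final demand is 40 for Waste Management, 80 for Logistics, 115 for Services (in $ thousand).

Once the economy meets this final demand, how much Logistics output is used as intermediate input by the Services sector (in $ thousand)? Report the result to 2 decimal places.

z_LS = 47.13

I − A =
  [   0.90    -0.05    -0.25]
  [  -0.05     0.90    -0.25]
  [  -0.05    -0.40     0.95]
Cofactors of I−A, C_ij = (−1)^(i+j)·(minor ij) (rows/columns in the sector order above):
  C_11 = (0.90)(0.95) − (-0.25)(-0.40) = 0.7550
  C_12 = −[(-0.05)(0.95) − (-0.25)(-0.05)] = 0.0600
  C_13 = (-0.05)(-0.40) − (0.90)(-0.05) = 0.0650
  C_21 = −[(-0.05)(0.95) − (-0.25)(-0.40)] = 0.1475
  C_22 = (0.90)(0.95) − (-0.25)(-0.05) = 0.8425
  C_23 = −[(0.90)(-0.40) − (-0.05)(-0.05)] = 0.3625
  C_31 = (-0.05)(-0.25) − (-0.25)(0.90) = 0.2375
  C_32 = −[(0.90)(-0.25) − (-0.25)(-0.05)] = 0.2375
  C_33 = (0.90)(0.90) − (-0.05)(-0.05) = 0.8075
det(I−A) = Σ_j (I−A)_1j·C_1j = (0.90)(0.7550) + (-0.05)(0.0600) + (-0.25)(0.0650) = 0.66025
adj(I−A) = Cᵀ =
  [ 0.7550   0.1475   0.2375]
  [ 0.0600   0.8425   0.2375]
  [ 0.0650   0.3625   0.8075]
(I − A)⁻¹ = adj(I−A) / det(I−A) ≈
  [   1.1435     0.2234     0.3597]
  [   0.0909     1.2760     0.3597]
  [   0.0984     0.5490     1.2230]
First solve x = (I − A)⁻¹ d = adj(I−A)·d / det(I−A); in particular x_S = (0.0650·40 + 0.3625·80 + 0.8075·115) / 0.66025 = 124.4625 / 0.66025 ≈ 188.5081.
Intermediate flow from L to S: z_LS = a_LS · x_S = 0.25 × 124.4625 / 0.66025 = 31.115625 / 0.66025 ≈ 47.13.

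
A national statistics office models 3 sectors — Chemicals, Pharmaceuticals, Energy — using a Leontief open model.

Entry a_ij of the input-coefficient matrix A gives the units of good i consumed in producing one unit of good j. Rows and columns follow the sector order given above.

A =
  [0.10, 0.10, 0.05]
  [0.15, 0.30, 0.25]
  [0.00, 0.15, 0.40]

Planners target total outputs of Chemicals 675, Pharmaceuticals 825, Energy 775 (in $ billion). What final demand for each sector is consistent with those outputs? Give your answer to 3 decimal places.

d_C = 486.250, d_P = 282.500, d_E = 341.250

I − A =
  [   0.90    -0.10    -0.05]
  [  -0.15     0.70    -0.25]
  [   0.00    -0.15     0.60]
d = (I − A) x:
  d_C = (+0.90)·675 + (-0.10)·825 + (-0.05)·775 = 486.250
  d_P = (-0.15)·675 + (+0.70)·825 + (-0.25)·775 = 282.500
  d_E = (+0.00)·675 + (-0.15)·825 + (+0.60)·775 = 341.250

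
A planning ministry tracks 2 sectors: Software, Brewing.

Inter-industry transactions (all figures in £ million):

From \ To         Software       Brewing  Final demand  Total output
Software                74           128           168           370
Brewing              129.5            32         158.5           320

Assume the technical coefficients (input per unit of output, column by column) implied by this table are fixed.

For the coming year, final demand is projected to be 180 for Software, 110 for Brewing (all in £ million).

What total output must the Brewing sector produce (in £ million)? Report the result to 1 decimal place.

x_2 = 260.3

Technical coefficients a_ij = z_ij / X_j:
  a_11 = 74/370 = 0.20, a_21 = 129.5/370 = 0.35
  a_12 = 128/320 = 0.40, a_22 = 32/320 = 0.10
I − A =
  [   0.80    -0.40]
  [  -0.35     0.90]
det(I−A) = (0.80)(0.90) − (-0.40)(-0.35) = 0.5800
adj(I−A) = [[0.90, 0.40], [0.35, 0.80]]
(I − A)⁻¹ = adj(I−A) / det(I−A) ≈
  [   1.5517     0.6897]
  [   0.6034     1.3793]
x = (I − A)⁻¹ d = adj(I−A)·d / det(I−A), with det(I−A) = 0.5800:
  x_1 = (0.90·180 + 0.40·110) / 0.5800 = 206.00 / 0.5800 ≈ 355.2
  x_2 = (0.35·180 + 0.80·110) / 0.5800 = 151.00 / 0.5800 ≈ 260.3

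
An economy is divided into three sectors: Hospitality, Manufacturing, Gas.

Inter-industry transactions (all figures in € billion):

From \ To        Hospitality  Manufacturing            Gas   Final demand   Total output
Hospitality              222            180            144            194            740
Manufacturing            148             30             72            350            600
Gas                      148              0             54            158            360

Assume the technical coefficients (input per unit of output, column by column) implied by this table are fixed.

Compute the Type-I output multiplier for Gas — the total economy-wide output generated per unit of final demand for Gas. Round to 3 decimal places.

Technical coefficients a_ij = z_ij / X_j:
  a_11 = 222/740 = 0.30, a_21 = 148/740 = 0.20, a_31 = 148/740 = 0.20
  a_12 = 180/600 = 0.30, a_22 = 30/600 = 0.05, a_32 = 0/600 = 0.00
  a_13 = 144/360 = 0.40, a_23 = 72/360 = 0.20, a_33 = 54/360 = 0.15
I − A =
  [   0.70    -0.30    -0.40]
  [  -0.20     0.95    -0.20]
  [  -0.20     0.00     0.85]
Cofactors of I−A, C_ij = (−1)^(i+j)·(minor ij) (rows/columns in the sector order above):
  C_11 = (0.95)(0.85) − (-0.20)(0.00) = 0.8075
  C_12 = −[(-0.20)(0.85) − (-0.20)(-0.20)] = 0.2100
  C_13 = (-0.20)(0.00) − (0.95)(-0.20) = 0.1900
  C_21 = −[(-0.30)(0.85) − (-0.40)(0.00)] = 0.2550
  C_22 = (0.70)(0.85) − (-0.40)(-0.20) = 0.5150
  C_23 = −[(0.70)(0.00) − (-0.30)(-0.20)] = 0.0600
  C_31 = (-0.30)(-0.20) − (-0.40)(0.95) = 0.4400
  C_32 = −[(0.70)(-0.20) − (-0.40)(-0.20)] = 0.2200
  C_33 = (0.70)(0.95) − (-0.30)(-0.20) = 0.6050
det(I−A) = Σ_j (I−A)_1j·C_1j = (0.70)(0.8075) + (-0.30)(0.2100) + (-0.40)(0.1900) = 0.42625
adj(I−A) = Cᵀ =
  [ 0.8075   0.2550   0.4400]
  [ 0.2100   0.5150   0.2200]
  [ 0.1900   0.0600   0.6050]
(I − A)⁻¹ = adj(I−A) / det(I−A) ≈
  [   1.8944     0.5982     1.0323]
  [   0.4927     1.2082     0.5161]
  [   0.4457     0.1408     1.4194]
The output multiplier for sector j is the column-j sum of the Leontief inverse (I − A)⁻¹ = adj(I−A) / det(I−A).
Column 3 of adj(I−A): (0.4400, 0.2200, 0.6050); det(I−A) = 0.42625.
m_3 = (0.4400 + 0.2200 + 0.6050) / 0.42625 = 1.265 / 0.42625 ≈ 2.968.

m_3 = 2.968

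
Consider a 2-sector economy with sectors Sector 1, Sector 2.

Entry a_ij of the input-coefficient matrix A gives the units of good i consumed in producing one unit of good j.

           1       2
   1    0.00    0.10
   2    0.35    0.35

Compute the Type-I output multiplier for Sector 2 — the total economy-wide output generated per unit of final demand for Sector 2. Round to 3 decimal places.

I − A =
  [   1.00    -0.10]
  [  -0.35     0.65]
det(I−A) = (1.00)(0.65) − (-0.10)(-0.35) = 0.6150
adj(I−A) = [[0.65, 0.10], [0.35, 1.00]]
(I − A)⁻¹ = adj(I−A) / det(I−A) ≈
  [   1.0569     0.1626]
  [   0.5691     1.6260]
The output multiplier for sector j is the column-j sum of the Leontief inverse (I − A)⁻¹ = adj(I−A) / det(I−A).
Column 2 of adj(I−A): (0.10, 1.00); det(I−A) = 0.6150.
m_2 = (0.10 + 1.00) / 0.6150 = 1.10 / 0.6150 ≈ 1.789.

m_2 = 1.789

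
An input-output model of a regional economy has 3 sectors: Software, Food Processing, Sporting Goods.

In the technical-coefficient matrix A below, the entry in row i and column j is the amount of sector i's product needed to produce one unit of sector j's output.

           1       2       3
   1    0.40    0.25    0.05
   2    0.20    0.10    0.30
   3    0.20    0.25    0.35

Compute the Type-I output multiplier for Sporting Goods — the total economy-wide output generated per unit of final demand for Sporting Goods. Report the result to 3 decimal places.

m_3 = 3.239

I − A =
  [   0.60    -0.25    -0.05]
  [  -0.20     0.90    -0.30]
  [  -0.20    -0.25     0.65]
Cofactors of I−A, C_ij = (−1)^(i+j)·(minor ij) (rows/columns in the sector order above):
  C_11 = (0.90)(0.65) − (-0.30)(-0.25) = 0.5100
  C_12 = −[(-0.20)(0.65) − (-0.30)(-0.20)] = 0.1900
  C_13 = (-0.20)(-0.25) − (0.90)(-0.20) = 0.2300
  C_21 = −[(-0.25)(0.65) − (-0.05)(-0.25)] = 0.1750
  C_22 = (0.60)(0.65) − (-0.05)(-0.20) = 0.3800
  C_23 = −[(0.60)(-0.25) − (-0.25)(-0.20)] = 0.2000
  C_31 = (-0.25)(-0.30) − (-0.05)(0.90) = 0.1200
  C_32 = −[(0.60)(-0.30) − (-0.05)(-0.20)] = 0.1900
  C_33 = (0.60)(0.90) − (-0.25)(-0.20) = 0.4900
det(I−A) = Σ_j (I−A)_1j·C_1j = (0.60)(0.5100) + (-0.25)(0.1900) + (-0.05)(0.2300) = 0.2470
adj(I−A) = Cᵀ =
  [ 0.5100   0.1750   0.1200]
  [ 0.1900   0.3800   0.1900]
  [ 0.2300   0.2000   0.4900]
(I − A)⁻¹ = adj(I−A) / det(I−A) ≈
  [   2.0648     0.7085     0.4858]
  [   0.7692     1.5385     0.7692]
  [   0.9312     0.8097     1.9838]
The output multiplier for sector j is the column-j sum of the Leontief inverse (I − A)⁻¹ = adj(I−A) / det(I−A).
Column 3 of adj(I−A): (0.1200, 0.1900, 0.4900); det(I−A) = 0.2470.
m_3 = (0.1200 + 0.1900 + 0.4900) / 0.2470 = 0.80 / 0.2470 ≈ 3.239.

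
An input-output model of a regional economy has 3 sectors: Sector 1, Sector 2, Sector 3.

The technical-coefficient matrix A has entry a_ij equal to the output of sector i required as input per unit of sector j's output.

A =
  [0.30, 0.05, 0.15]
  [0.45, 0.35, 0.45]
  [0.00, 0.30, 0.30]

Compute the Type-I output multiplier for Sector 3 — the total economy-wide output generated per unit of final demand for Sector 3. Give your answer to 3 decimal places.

I − A =
  [   0.70    -0.05    -0.15]
  [  -0.45     0.65    -0.45]
  [   0.00    -0.30     0.70]
Cofactors of I−A, C_ij = (−1)^(i+j)·(minor ij) (rows/columns in the sector order above):
  C_11 = (0.65)(0.70) − (-0.45)(-0.30) = 0.3200
  C_12 = −[(-0.45)(0.70) − (-0.45)(0.00)] = 0.3150
  C_13 = (-0.45)(-0.30) − (0.65)(0.00) = 0.1350
  C_21 = −[(-0.05)(0.70) − (-0.15)(-0.30)] = 0.0800
  C_22 = (0.70)(0.70) − (-0.15)(0.00) = 0.4900
  C_23 = −[(0.70)(-0.30) − (-0.05)(0.00)] = 0.2100
  C_31 = (-0.05)(-0.45) − (-0.15)(0.65) = 0.1200
  C_32 = −[(0.70)(-0.45) − (-0.15)(-0.45)] = 0.3825
  C_33 = (0.70)(0.65) − (-0.05)(-0.45) = 0.4325
det(I−A) = Σ_j (I−A)_1j·C_1j = (0.70)(0.3200) + (-0.05)(0.3150) + (-0.15)(0.1350) = 0.1880
adj(I−A) = Cᵀ =
  [ 0.3200   0.0800   0.1200]
  [ 0.3150   0.4900   0.3825]
  [ 0.1350   0.2100   0.4325]
(I − A)⁻¹ = adj(I−A) / det(I−A) ≈
  [   1.7021     0.4255     0.6383]
  [   1.6755     2.6064     2.0346]
  [   0.7181     1.1170     2.3005]
The output multiplier for sector j is the column-j sum of the Leontief inverse (I − A)⁻¹ = adj(I−A) / det(I−A).
Column 3 of adj(I−A): (0.1200, 0.3825, 0.4325); det(I−A) = 0.1880.
m_3 = (0.1200 + 0.3825 + 0.4325) / 0.1880 = 0.935 / 0.1880 ≈ 4.973.

m_3 = 4.973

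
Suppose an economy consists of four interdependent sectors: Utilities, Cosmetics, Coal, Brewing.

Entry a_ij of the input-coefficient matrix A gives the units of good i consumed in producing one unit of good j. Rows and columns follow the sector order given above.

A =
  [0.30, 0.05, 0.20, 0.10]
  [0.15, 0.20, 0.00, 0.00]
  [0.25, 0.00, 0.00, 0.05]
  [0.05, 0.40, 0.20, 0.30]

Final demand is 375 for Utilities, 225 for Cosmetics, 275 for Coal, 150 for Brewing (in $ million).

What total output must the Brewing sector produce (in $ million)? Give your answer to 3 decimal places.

I − A =
  [   0.70    -0.05    -0.20    -0.10]
  [  -0.15     0.80     0.00     0.00]
  [  -0.25     0.00     1.00    -0.05]
  [  -0.05    -0.40    -0.20     0.70]
Compute the cofactors C_ij = (−1)^(i+j)·(3×3 minor ij) of I−A; the adjugate is their transpose:
adj(I−A) = Cᵀ =
  [ 0.552000   0.078500   0.128000   0.088000]
  [ 0.103500   0.437500   0.024000   0.016500]
  [ 0.145000   0.032875   0.376750   0.047625]
  [ 0.140000   0.265000   0.130500   0.512500]
det(I−A) = Σ_j (I−A)_1j·C_1j = (0.70)(0.552000) + (-0.05)(0.103500) + (-0.20)(0.145000) + (-0.10)(0.140000) = 0.338225
(I − A)⁻¹ = adj(I−A) / det(I−A) ≈
  [   1.6320     0.2321     0.3784     0.2602]
  [   0.3060     1.2935     0.0710     0.0488]
  [   0.4287     0.0972     1.1139     0.1408]
  [   0.4139     0.7835     0.3858     1.5153]
x = (I − A)⁻¹ d = adj(I−A)·d / det(I−A), with det(I−A) = 0.338225:
  x_1 = (0.552000·375 + 0.078500·225 + 0.128000·275 + 0.088000·150) / 0.338225 = 273.0625 / 0.338225 ≈ 807.340
  x_2 = (0.103500·375 + 0.437500·225 + 0.024000·275 + 0.016500·150) / 0.338225 = 146.325 / 0.338225 ≈ 432.626
  x_3 = (0.145000·375 + 0.032875·225 + 0.376750·275 + 0.047625·150) / 0.338225 = 172.521875 / 0.338225 ≈ 510.080
  x_4 = (0.140000·375 + 0.265000·225 + 0.130500·275 + 0.512500·150) / 0.338225 = 224.8875 / 0.338225 ≈ 664.905

x_4 = 664.905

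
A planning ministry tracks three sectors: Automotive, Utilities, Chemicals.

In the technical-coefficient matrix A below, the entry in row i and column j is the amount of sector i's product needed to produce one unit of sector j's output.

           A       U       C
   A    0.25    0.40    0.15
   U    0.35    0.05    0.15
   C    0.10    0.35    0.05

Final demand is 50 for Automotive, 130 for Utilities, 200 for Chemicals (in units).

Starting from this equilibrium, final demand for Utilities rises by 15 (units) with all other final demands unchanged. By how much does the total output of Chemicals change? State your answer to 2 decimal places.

Δx_C = 9.74

I − A =
  [   0.75    -0.40    -0.15]
  [  -0.35     0.95    -0.15]
  [  -0.10    -0.35     0.95]
Cofactors of I−A, C_ij = (−1)^(i+j)·(minor ij) (rows/columns in the sector order above):
  C_11 = (0.95)(0.95) − (-0.15)(-0.35) = 0.8500
  C_12 = −[(-0.35)(0.95) − (-0.15)(-0.10)] = 0.3475
  C_13 = (-0.35)(-0.35) − (0.95)(-0.10) = 0.2175
  C_21 = −[(-0.40)(0.95) − (-0.15)(-0.35)] = 0.4325
  C_22 = (0.75)(0.95) − (-0.15)(-0.10) = 0.6975
  C_23 = −[(0.75)(-0.35) − (-0.40)(-0.10)] = 0.3025
  C_31 = (-0.40)(-0.15) − (-0.15)(0.95) = 0.2025
  C_32 = −[(0.75)(-0.15) − (-0.15)(-0.35)] = 0.1650
  C_33 = (0.75)(0.95) − (-0.40)(-0.35) = 0.5725
det(I−A) = Σ_j (I−A)_1j·C_1j = (0.75)(0.8500) + (-0.40)(0.3475) + (-0.15)(0.2175) = 0.465875
adj(I−A) = Cᵀ =
  [ 0.8500   0.4325   0.2025]
  [ 0.3475   0.6975   0.1650]
  [ 0.2175   0.3025   0.5725]
(I − A)⁻¹ = adj(I−A) / det(I−A) ≈
  [   1.8245     0.9284     0.4347]
  [   0.7459     1.4972     0.3542]
  [   0.4669     0.6493     1.2289]
Δx = (I − A)⁻¹ Δd with Δd having +15 in the Utilities component and 0 elsewhere.
So Δx_C = L_CU · (+15), where L_CU = adj(I−A)_CU / det(I−A) = 0.3025 / 0.465875.
Δx_C = 0.3025 × (+15) / 0.465875 = 4.5375 / 0.465875 ≈ 9.74.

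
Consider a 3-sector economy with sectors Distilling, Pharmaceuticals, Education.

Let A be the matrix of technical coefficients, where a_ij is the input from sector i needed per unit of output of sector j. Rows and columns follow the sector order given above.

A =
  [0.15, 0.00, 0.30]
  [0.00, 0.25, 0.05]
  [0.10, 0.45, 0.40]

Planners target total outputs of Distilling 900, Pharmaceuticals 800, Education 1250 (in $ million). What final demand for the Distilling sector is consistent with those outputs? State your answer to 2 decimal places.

d_D = 390.00

I − A =
  [   0.85     0.00    -0.30]
  [   0.00     0.75    -0.05]
  [  -0.10    -0.45     0.60]
d = (I − A) x:
  d_D = (+0.85)·900 + (+0.00)·800 + (-0.30)·1250 = 390.00
  d_P = (+0.00)·900 + (+0.75)·800 + (-0.05)·1250 = 537.50
  d_E = (-0.10)·900 + (-0.45)·800 + (+0.60)·1250 = 300.00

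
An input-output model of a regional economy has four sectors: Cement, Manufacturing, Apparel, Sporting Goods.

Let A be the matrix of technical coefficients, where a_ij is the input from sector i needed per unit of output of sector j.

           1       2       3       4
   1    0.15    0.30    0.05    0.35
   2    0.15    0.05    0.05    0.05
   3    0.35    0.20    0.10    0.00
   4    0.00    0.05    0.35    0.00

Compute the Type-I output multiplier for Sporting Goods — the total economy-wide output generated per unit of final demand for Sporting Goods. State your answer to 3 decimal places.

m_4 = 1.990

I − A =
  [   0.85    -0.30    -0.05    -0.35]
  [  -0.15     0.95    -0.05    -0.05]
  [  -0.35    -0.20     0.90     0.00]
  [   0.00    -0.05    -0.35     1.00]
Compute the cofactors C_ij = (−1)^(i+j)·(3×3 minor ij) of I−A; the adjugate is their transpose:
adj(I−A) = Cᵀ =
  [ 0.839250   0.320250   0.184875   0.309750]
  [ 0.158625   0.704625   0.083250   0.090750]
  [ 0.361625   0.281125   0.757750   0.140625]
  [ 0.134500   0.133625   0.269375   0.654375]
det(I−A) = Σ_j (I−A)_1j·C_1j = (0.85)(0.839250) + (-0.30)(0.158625) + (-0.05)(0.361625) + (-0.35)(0.134500) = 0.60061875
(I − A)⁻¹ = adj(I−A) / det(I−A) ≈
  [   1.3973     0.5332     0.3078     0.5157]
  [   0.2641     1.1732     0.1386     0.1511]
  [   0.6021     0.4681     1.2616     0.2341]
  [   0.2239     0.2225     0.4485     1.0895]
The output multiplier for sector j is the column-j sum of the Leontief inverse (I − A)⁻¹ = adj(I−A) / det(I−A).
Column 4 of adj(I−A): (0.309750, 0.090750, 0.140625, 0.654375); det(I−A) = 0.60061875.
m_4 = (0.309750 + 0.090750 + 0.140625 + 0.654375) / 0.60061875 = 1.1955 / 0.60061875 ≈ 1.990.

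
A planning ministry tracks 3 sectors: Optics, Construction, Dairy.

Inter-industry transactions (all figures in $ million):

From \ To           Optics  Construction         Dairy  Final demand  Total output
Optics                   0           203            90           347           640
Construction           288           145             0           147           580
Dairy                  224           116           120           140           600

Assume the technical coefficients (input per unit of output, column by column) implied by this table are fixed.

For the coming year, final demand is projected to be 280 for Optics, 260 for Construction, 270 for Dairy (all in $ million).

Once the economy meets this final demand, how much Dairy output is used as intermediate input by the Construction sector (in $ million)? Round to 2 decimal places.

z_32 = 148.83

Technical coefficients a_ij = z_ij / X_j:
  a_11 = 0/640 = 0.00, a_21 = 288/640 = 0.45, a_31 = 224/640 = 0.35
  a_12 = 203/580 = 0.35, a_22 = 145/580 = 0.25, a_32 = 116/580 = 0.20
  a_13 = 90/600 = 0.15, a_23 = 0/600 = 0.00, a_33 = 120/600 = 0.20
I − A =
  [   1.00    -0.35    -0.15]
  [  -0.45     0.75     0.00]
  [  -0.35    -0.20     0.80]
Cofactors of I−A, C_ij = (−1)^(i+j)·(minor ij) (rows/columns in the sector order above):
  C_11 = (0.75)(0.80) − (0.00)(-0.20) = 0.6000
  C_12 = −[(-0.45)(0.80) − (0.00)(-0.35)] = 0.3600
  C_13 = (-0.45)(-0.20) − (0.75)(-0.35) = 0.3525
  C_21 = −[(-0.35)(0.80) − (-0.15)(-0.20)] = 0.3100
  C_22 = (1.00)(0.80) − (-0.15)(-0.35) = 0.7475
  C_23 = −[(1.00)(-0.20) − (-0.35)(-0.35)] = 0.3225
  C_31 = (-0.35)(0.00) − (-0.15)(0.75) = 0.1125
  C_32 = −[(1.00)(0.00) − (-0.15)(-0.45)] = 0.0675
  C_33 = (1.00)(0.75) − (-0.35)(-0.45) = 0.5925
det(I−A) = Σ_j (I−A)_1j·C_1j = (1.00)(0.6000) + (-0.35)(0.3600) + (-0.15)(0.3525) = 0.421125
adj(I−A) = Cᵀ =
  [ 0.6000   0.3100   0.1125]
  [ 0.3600   0.7475   0.0675]
  [ 0.3525   0.3225   0.5925]
(I − A)⁻¹ = adj(I−A) / det(I−A) ≈
  [   1.4248     0.7361     0.2671]
  [   0.8549     1.7750     0.1603]
  [   0.8370     0.7658     1.4069]
First solve x = (I − A)⁻¹ d = adj(I−A)·d / det(I−A); in particular x_2 = (0.3600·280 + 0.7475·260 + 0.0675·270) / 0.421125 = 313.375 / 0.421125 ≈ 744.1377.
Intermediate flow from 3 to 2: z_32 = a_32 · x_2 = 0.20 × 313.375 / 0.421125 = 62.675 / 0.421125 ≈ 148.83.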